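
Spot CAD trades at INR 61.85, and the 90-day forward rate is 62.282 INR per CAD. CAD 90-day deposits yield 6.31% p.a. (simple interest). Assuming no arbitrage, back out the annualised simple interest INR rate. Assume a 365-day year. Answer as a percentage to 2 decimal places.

T = 90/365 years.
F/S = 62.282/61.85 = 1.0069846 = (growth of INR) / (growth of CAD).
The CAD side grows by 1 + 0.0631×90/365 = 1.0155589.
So the INR growth factor = 1.0226522.
(1.0226522 − 1)/T = 0.091867, i.e. 9.19%.

9.19%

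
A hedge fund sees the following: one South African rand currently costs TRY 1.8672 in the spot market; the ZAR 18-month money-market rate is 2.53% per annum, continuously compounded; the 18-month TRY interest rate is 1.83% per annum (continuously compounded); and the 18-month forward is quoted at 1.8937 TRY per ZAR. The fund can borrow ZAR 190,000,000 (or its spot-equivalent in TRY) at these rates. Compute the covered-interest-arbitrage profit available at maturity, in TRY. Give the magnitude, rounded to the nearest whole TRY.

TRY 9,078,655

T = 18/12 years.
Keep in ZAR, deliver into the forward: 190,000,000·1.03867929762·1.8937 = TRY 373,719,927.32.
Swap to TRY now, deposit: 190,000,000·1.8672·1.02783022231 = TRY 364,641,272.31.
The quoted forward overvalues ZAR, so borrow TRY, buy ZAR at spot, deposit the ZAR at 2.53%, and sell the proceeds forward at 1.8937.
Profit = 373,719,927.32 − 364,641,272.31 = TRY 9,078,655.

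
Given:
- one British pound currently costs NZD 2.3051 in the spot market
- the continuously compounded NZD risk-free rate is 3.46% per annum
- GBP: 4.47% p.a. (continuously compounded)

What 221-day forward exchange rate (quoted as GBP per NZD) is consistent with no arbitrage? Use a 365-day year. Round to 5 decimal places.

0.43648

T = 221/365 years.
NZD growth factor: e^(0.0346×221/365) = 1.0211706.
GBP growth factor: e^(0.0447×221/365) = 1.0274345.
So F = 2.3051 × 1.0211706 / 1.0274345 = 2.291047 (NZD/GBP).
Quoted the other way: 1/2.291047 = 0.43648 GBP per NZD.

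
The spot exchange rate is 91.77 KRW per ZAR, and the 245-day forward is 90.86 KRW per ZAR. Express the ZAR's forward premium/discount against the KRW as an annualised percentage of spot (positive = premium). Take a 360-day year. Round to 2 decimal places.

-1.46%

T = 245/360 years.
Period premium: (90.86 − 91.77)/91.77 = -0.0099161.
×(1/T) gives -1.46% p.a.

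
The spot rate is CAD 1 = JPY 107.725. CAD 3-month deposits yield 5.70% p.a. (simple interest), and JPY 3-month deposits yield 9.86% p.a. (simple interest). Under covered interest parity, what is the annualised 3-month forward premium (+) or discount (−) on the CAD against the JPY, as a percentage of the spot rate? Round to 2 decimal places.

T = 3/12 years.
CIP forward (JPY per CAD) = 107.725 × 1.024650/1.014250 = 108.829599.
Annualised premium = (F − S)/S × (1/T) = (108.829599 − 107.725)/107.725 ÷ (3/12) = 4.10%.

+4.10%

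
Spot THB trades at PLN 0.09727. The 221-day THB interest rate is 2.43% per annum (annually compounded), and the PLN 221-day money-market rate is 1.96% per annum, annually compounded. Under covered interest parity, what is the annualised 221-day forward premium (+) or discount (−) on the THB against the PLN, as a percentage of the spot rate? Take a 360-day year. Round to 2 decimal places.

T = 221/360 years.
F = S · g_PLN/g_THB = 0.09727 × 1.0119871/1.0148483 = 0.09699576.
(F − S)/S ÷ T = (0.09699576 − 0.09727)/0.09727/(221/360) = -0.004593 → -0.46%.

-0.46%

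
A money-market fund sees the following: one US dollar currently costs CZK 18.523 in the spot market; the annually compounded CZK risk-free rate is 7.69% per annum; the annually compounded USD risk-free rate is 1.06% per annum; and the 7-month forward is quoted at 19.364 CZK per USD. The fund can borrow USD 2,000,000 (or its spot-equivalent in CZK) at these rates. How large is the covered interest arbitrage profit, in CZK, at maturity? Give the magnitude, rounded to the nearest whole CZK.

T = 7/12 years.
Invest the USD and cover forward: 2,000,000 × 1.0061697464 × 19.364 = CZK 38,966,941.94.
Convert at spot and invest in CZK: 2,000,000 × 18.523 × 1.0441646109 = CZK 38,682,122.18.
The quoted forward overvalues USD, so borrow CZK, buy USD at spot, deposit the USD at 1.06%, and sell the proceeds forward at 19.364.
Arbitrage profit = |38,966,941.94 − 38,682,122.18| = CZK 284,820.

CZK 284,820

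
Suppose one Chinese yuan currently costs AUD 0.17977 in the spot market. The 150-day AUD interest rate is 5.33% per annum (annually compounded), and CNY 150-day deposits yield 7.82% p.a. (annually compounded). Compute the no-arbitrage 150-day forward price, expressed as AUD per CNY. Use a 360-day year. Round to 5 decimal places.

0.17803

T = 150/360 years.
Growth of 1 AUD over T: (1 + 0.0533)^(150/360) = 1.0218725.
Growth of 1 CNY over T: (1 + 0.0782)^(150/360) = 1.0318694.
So F = 0.17977 × 1.0218725 / 1.0318694 = 0.1780284 (AUD/CNY).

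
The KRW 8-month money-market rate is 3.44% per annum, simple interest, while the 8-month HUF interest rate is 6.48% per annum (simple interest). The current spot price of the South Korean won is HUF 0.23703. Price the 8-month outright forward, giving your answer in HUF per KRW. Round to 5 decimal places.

0.24173

T = 8/12 years.
HUF growth factor: 1 + 0.0648×8/12 = 1.043200.
KRW growth factor: 1 + 0.0344×8/12 = 1.0229333.
Forward (HUF per KRW) = 0.23703 × 1.043200 / 1.0229333 = 0.2417261.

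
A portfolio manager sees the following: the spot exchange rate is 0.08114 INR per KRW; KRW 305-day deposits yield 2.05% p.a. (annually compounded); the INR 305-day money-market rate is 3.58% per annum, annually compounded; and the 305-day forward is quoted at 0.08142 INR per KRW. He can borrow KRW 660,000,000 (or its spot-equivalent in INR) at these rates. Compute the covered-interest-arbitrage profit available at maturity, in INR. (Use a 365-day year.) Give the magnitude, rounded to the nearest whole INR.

INR 493,587

T = 305/365 years.
Invest the KRW and cover forward: 660,000,000 × 1.017101501 × 0.08142 = INR 54,656,186.78.
Convert at spot and invest in INR: 660,000,000 × 0.08114 × 1.0298282444 = INR 55,149,774.08.
The quoted forward undervalues KRW, so borrow KRW, convert to INR at spot, deposit the INR at 3.58%, and buy KRW forward at 0.08142 to cover the loan.
The gap between the two covered legs is INR 493,587.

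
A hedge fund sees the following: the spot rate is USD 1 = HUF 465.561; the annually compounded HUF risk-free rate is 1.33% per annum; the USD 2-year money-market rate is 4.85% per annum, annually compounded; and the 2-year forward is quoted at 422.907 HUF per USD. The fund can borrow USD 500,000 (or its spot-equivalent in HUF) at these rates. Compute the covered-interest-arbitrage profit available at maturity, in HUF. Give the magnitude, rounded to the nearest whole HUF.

HUF 6,551,757

T = 2 years.
Route A — deposit USD, sell forward: 500,000 × 1.09935225 × 422.907 = HUF 232,461,881.00.
Route B — convert at spot, deposit HUF: 500,000 × 465.561 × 1.02677689 = HUF 239,013,637.84.
The quoted forward undervalues USD, so borrow USD, convert to HUF at spot, deposit the HUF at 1.33%, and buy USD forward at 422.907 to cover the loan.
The gap between the two covered legs is HUF 6,551,757.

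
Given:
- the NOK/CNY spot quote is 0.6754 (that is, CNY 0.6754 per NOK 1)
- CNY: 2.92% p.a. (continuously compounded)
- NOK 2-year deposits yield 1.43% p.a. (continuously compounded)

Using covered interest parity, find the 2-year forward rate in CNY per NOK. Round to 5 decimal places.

0.69583

T = 2 years.
CNY accumulates by e^(0.0292×2) = 1.060139.
NOK accumulates by e^(0.0143×2) = 1.0290129.
CIP: F = S · (grow CNY)/(grow NOK) = 0.6754 × 1.060139/1.0290129 = 0.6958298 CNY per NOK.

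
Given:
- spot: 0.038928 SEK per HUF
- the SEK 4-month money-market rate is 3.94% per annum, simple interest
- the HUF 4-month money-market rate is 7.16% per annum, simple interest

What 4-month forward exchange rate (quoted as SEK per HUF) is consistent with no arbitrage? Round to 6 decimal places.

T = 4/12 years.
SEK accumulates by 1 + 0.0394×4/12 = 1.0131333.
Growth of 1 HUF over T: 1 + 0.0716×4/12 = 1.0238667.
Forward (SEK per HUF) = 0.038928 × 1.0131333 / 1.0238667 = 0.03851991.

0.038520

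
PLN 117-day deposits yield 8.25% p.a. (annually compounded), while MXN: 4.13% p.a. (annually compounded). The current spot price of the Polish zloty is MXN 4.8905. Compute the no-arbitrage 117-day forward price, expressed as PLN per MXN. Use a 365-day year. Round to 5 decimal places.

T = 117/365 years.
MXN accumulates by (1 + 0.0413)^(117/365) = 1.0130571.
Growth of 1 PLN over T: (1 + 0.0825)^(117/365) = 1.0257365.
CIP: F = S · (grow MXN)/(grow PLN) = 4.8905 × 1.0130571/1.0257365 = 4.830047 MXN per PLN.
Invert for PLN per MXN: 1 / 4.830047 = 0.20704.

0.20704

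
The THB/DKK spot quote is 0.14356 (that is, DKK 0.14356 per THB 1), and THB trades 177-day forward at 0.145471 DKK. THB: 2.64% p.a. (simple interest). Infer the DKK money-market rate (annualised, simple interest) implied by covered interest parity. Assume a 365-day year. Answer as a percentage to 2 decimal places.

5.42%

T = 177/365 years.
F/S = 0.145471/0.14356 = 1.0133115 = (growth of DKK) / (growth of THB).
The THB side grows by 1 + 0.0264×177/365 = 1.0128022.
Hence g_DKK = 1.0262841.
r = (1.0262841 − 1)/(177/365) = 0.054202 → 5.42%.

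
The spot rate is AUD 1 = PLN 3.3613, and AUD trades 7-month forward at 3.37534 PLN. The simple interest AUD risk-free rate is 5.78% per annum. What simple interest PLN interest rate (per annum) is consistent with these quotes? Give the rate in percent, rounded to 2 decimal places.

6.52%

T = 7/12 years.
F/S = 3.37534/3.3613 = 1.0041770 = (growth of PLN) / (growth of AUD).
The AUD side grows by 1 + 0.0578×7/12 = 1.0337167.
So the PLN growth factor = 1.0380345.
r = (1.0380345 − 1)/(7/12) = 0.065202 → 6.52%.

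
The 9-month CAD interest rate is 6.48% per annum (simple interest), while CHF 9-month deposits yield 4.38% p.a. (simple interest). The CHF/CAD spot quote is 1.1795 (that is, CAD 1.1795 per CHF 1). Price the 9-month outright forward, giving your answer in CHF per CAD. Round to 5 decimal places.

T = 9/12 years.
CAD accumulates by 1 + 0.0648×9/12 = 1.048600.
Growth of 1 CHF over T: 1 + 0.0438×9/12 = 1.032850.
CIP: F = S · (grow CAD)/(grow CHF) = 1.1795 × 1.048600/1.032850 = 1.197486 CAD per CHF.
Quoted the other way: 1/1.197486 = 0.83508 CHF per CAD.

0.83508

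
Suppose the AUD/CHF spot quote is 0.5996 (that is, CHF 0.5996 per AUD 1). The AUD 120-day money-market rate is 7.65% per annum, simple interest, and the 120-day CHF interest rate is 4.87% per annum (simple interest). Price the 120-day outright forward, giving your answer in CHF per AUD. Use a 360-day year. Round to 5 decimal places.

T = 120/360 years.
CHF growth factor: 1 + 0.0487×120/360 = 1.0162333.
Growth of 1 AUD over T: 1 + 0.0765×120/360 = 1.025500.
So F = 0.5996 × 1.0162333 / 1.025500 = 0.5941818 (CHF/AUD).

0.59418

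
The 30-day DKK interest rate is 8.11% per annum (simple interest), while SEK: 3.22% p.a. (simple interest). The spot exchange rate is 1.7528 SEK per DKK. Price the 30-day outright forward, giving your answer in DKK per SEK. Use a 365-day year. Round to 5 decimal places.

T = 30/365 years.
SEK growth factor: 1 + 0.0322×30/365 = 1.0026466.
DKK growth factor: 1 + 0.0811×30/365 = 1.0066658.
So F = 1.7528 × 1.0026466 / 1.0066658 = 1.745802 (SEK/DKK).
Quoted the other way: 1/1.745802 = 0.57280 DKK per SEK.

0.57280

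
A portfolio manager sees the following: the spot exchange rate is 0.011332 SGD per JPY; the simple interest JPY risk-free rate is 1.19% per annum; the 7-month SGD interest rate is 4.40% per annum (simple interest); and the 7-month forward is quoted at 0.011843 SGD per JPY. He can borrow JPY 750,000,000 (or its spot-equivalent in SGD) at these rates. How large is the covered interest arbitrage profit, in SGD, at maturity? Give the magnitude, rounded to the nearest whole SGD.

T = 7/12 years.
Invest the JPY and cover forward: 750,000,000 × 1.006941667 × 0.011843 = SGD 8,943,907.62.
Convert at spot and invest in SGD: 750,000,000 × 0.011332 × 1.025666667 = SGD 8,717,141.00.
The quoted forward overvalues JPY, so borrow SGD, buy JPY at spot, deposit the JPY at 1.19%, and sell the proceeds forward at 0.011843.
The gap between the two covered legs is SGD 226,767.

SGD 226,767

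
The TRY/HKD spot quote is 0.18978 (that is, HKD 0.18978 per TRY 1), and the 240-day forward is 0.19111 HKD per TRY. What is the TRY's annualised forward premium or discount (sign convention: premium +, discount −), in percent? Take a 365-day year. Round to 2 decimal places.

T = 240/365 years.
(F − S)/S = (0.19111 − 0.18978)/0.18978 = 0.0070081.
×(1/T) gives 1.07% p.a.

+1.07%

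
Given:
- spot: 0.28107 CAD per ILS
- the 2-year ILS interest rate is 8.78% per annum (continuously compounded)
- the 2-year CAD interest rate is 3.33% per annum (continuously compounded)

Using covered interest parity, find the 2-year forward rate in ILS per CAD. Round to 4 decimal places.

3.9676

T = 2 years.
CAD growth factor: e^(0.0333×2) = 1.0688678.
ILS accumulates by e^(0.0878×2) = 1.1919612.
Forward (CAD per ILS) = 0.28107 × 1.0688678 / 1.1919612 = 0.2520440.
Quoted the other way: 1/0.2520440 = 3.9676 ILS per CAD.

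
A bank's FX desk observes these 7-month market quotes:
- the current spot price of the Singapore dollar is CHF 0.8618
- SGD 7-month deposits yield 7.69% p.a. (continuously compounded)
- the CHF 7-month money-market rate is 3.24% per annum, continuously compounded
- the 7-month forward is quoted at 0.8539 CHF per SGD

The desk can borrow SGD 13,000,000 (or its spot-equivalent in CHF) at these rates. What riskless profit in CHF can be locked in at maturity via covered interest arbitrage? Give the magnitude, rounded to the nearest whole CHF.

T = 7/12 years.
Keep in SGD, deliver into the forward: 13,000,000·1.0458796831·0.8539 = CHF 11,609,996.60.
Swap to CHF now, deposit: 13,000,000·0.8618·1.0190797355 = CHF 11,417,157.91.
The quoted forward overvalues SGD, so borrow CHF, buy SGD at spot, deposit the SGD at 7.69%, and sell the proceeds forward at 0.8539.
Profit = 11,609,996.60 − 11,417,157.91 = CHF 192,839.

CHF 192,839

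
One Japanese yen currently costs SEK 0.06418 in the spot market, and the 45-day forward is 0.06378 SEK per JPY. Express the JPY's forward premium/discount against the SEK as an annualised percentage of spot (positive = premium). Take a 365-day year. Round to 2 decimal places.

T = 45/365 years.
(F − S)/S = (0.06378 − 0.06418)/0.06418 = -0.0062325.
Annualise by dividing by T: -0.0062325 / (45/365) = -0.050553 → -5.06%.

-5.06%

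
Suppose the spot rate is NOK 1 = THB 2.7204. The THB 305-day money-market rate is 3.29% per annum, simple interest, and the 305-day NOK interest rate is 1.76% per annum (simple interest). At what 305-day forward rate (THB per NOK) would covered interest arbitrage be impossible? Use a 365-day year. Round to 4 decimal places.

2.7547

T = 305/365 years.
THB accumulates by 1 + 0.0329×305/365 = 1.0274918.
NOK growth factor: 1 + 0.0176×305/365 = 1.0147068.
Forward (THB per NOK) = 2.7204 × 1.0274918 / 1.0147068 = 2.754676.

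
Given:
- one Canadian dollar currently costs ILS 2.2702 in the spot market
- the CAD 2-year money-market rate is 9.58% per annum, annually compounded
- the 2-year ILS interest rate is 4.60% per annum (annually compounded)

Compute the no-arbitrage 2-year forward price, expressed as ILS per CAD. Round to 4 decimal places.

2.0685

T = 2 years.
ILS growth factor: (1 + 0.0460)^2 = 1.094116.
CAD accumulates by (1 + 0.0958)^2 = 1.2007776.
Forward (ILS per CAD) = 2.2702 × 1.094116 / 1.2007776 = 2.068545.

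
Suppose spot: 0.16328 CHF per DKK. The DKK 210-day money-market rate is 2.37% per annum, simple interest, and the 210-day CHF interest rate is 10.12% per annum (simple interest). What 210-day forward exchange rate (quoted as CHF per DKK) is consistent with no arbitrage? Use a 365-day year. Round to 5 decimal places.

T = 210/365 years.
CHF growth factor: 1 + 0.1012×210/365 = 1.0582247.
Growth of 1 DKK over T: 1 + 0.0237×210/365 = 1.0136356.
Forward (CHF per DKK) = 0.16328 × 1.0582247 / 1.0136356 = 0.1704626.

0.17046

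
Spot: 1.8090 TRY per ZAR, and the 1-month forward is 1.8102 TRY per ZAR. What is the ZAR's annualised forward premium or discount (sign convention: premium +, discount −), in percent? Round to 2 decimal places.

T = 1/12 years.
Period premium: (1.8102 − 1.809)/1.809 = 0.0006633.
×(1/T) gives 0.80% p.a.

+0.80%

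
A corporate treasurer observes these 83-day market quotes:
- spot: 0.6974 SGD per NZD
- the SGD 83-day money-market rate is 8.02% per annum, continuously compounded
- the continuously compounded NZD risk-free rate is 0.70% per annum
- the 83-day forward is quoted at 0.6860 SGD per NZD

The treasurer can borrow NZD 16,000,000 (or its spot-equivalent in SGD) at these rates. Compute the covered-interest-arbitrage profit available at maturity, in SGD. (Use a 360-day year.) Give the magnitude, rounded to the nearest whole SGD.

T = 83/360 years.
Keep in NZD, deliver into the forward: 16,000,000·1.0016151919·0.6860 = SGD 10,993,728.35.
Swap to SGD now, deposit: 16,000,000·0.6974·1.0186625644 = SGD 11,366,644.36.
The quoted forward undervalues NZD, so borrow NZD, convert to SGD at spot, deposit the SGD at 8.02%, and buy NZD forward at 0.6860 to cover the loan.
Arbitrage profit = |10,993,728.35 − 11,366,644.36| = SGD 372,916.

SGD 372,916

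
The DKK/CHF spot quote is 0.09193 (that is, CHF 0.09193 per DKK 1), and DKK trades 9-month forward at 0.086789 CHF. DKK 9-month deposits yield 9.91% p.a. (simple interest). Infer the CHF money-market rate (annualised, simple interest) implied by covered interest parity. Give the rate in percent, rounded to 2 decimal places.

T = 9/12 years.
CIP gives F = S · g_CHF/g_DKK, so g_CHF/g_DKK = 0.086789/0.09193 = 0.9440770.
The DKK side grows by 1 + 0.0991×9/12 = 1.074325.
So the CHF growth factor = 1.0142455.
r = (1.0142455 − 1)/(9/12) = 0.018994 → 1.90%.

1.90%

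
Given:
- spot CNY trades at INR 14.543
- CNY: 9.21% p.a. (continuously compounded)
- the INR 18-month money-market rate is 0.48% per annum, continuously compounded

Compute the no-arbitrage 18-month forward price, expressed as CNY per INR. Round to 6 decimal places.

0.078382

T = 18/12 years.
INR growth factor: e^(0.0048×18/12) = 1.007226.
Growth of 1 CNY over T: e^(0.0921×18/12) = 1.1481478.
Forward (INR per CNY) = 14.543 × 1.007226 / 1.1481478 = 12.75802.
Quoted the other way: 1/12.75802 = 0.078382 CNY per INR.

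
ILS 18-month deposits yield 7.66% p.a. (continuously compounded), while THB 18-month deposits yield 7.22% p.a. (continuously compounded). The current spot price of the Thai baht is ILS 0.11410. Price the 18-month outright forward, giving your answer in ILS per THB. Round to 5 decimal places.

T = 18/12 years.
ILS accumulates by e^(0.0766×18/12) = 1.1217613.
THB growth factor: e^(0.0722×18/12) = 1.114382.
Forward (ILS per THB) = 0.1141 × 1.1217613 / 1.114382 = 0.1148556.

0.11486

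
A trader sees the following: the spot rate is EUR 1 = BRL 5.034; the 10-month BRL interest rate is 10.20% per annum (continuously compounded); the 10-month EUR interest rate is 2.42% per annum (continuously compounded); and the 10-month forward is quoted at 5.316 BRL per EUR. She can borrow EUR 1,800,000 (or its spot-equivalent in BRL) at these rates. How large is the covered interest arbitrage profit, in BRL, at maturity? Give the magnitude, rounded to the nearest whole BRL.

BRL 101,353

T = 10/12 years.
Keep in EUR, deliver into the forward: 1,800,000·1.020371388·5.316 = BRL 9,763,729.74.
Swap to BRL now, deposit: 1,800,000·5.034·1.088717067 = BRL 9,865,083.09.
The quoted forward undervalues EUR, so borrow EUR, convert to BRL at spot, deposit the BRL at 10.20%, and buy EUR forward at 5.316 to cover the loan.
Profit = 9,865,083.09 − 9,763,729.74 = BRL 101,353.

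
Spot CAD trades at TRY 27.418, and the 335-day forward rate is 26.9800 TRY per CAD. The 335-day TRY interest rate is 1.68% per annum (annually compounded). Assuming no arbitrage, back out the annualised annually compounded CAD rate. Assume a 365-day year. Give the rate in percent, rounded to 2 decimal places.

3.48%

T = 335/365 years.
CIP gives F = S · g_TRY/g_CAD, so g_TRY/g_CAD = 26.98/27.418 = 0.9840251.
TRY growth factor: (1 + 0.0168)^(335/365) = 1.0154086.
That pins the CAD growth at 1.031893.
r = 1.031893^(365/335) − 1 = 0.034798 → 3.48%.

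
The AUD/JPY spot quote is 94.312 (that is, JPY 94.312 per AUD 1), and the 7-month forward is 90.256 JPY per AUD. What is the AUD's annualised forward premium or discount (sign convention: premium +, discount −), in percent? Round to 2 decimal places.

-7.37%

T = 7/12 years.
Period premium: (90.256 − 94.312)/94.312 = -0.0430062.
Annualise by dividing by T: -0.0430062 / (7/12) = -0.073725 → -7.37%.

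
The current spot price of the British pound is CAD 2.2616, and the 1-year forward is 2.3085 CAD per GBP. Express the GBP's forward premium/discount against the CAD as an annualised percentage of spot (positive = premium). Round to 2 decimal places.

+2.07%

T = 1 year.
Period premium: (2.3085 − 2.2616)/2.2616 = 0.0207375.
Per annum: 0.0207375 / 1 = 0.020737 = 2.07%.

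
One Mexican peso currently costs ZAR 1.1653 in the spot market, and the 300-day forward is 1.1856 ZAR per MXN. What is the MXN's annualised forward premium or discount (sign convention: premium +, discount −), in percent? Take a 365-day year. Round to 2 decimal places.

T = 300/365 years.
MXN trades forward at +1.74204% vs spot over the period.
Per annum: 0.0174204 / (300/365) = 0.021195 = 2.12%.

+2.12%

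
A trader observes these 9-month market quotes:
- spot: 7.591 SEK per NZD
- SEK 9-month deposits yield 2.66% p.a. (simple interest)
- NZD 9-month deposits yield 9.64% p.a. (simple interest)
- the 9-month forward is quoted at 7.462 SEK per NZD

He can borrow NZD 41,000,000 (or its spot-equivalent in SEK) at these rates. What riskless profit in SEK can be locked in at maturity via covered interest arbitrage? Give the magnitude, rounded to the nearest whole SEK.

SEK 10,621,548

T = 9/12 years.
Invest the NZD and cover forward: 41,000,000 × 1.072300 × 7.462 = SEK 328,061,606.60.
Convert at spot and invest in SEK: 41,000,000 × 7.591 × 1.019950 = SEK 317,440,058.45.
The quoted forward overvalues NZD, so borrow SEK, buy NZD at spot, deposit the NZD at 9.64%, and sell the proceeds forward at 7.462.
Profit = 328,061,606.60 − 317,440,058.45 = SEK 10,621,548.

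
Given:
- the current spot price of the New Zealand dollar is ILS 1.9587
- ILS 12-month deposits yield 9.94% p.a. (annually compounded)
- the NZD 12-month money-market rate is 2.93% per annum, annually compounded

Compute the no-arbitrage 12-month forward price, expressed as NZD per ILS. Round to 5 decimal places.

T = 1 year.
Growth of 1 ILS over T: (1 + 0.0994)^1 = 1.099400.
NZD growth factor: (1 + 0.0293)^1 = 1.029300.
CIP: F = S · (grow ILS)/(grow NZD) = 1.9587 × 1.099400/1.029300 = 2.092096 ILS per NZD.
Invert for NZD per ILS: 1 / 2.092096 = 0.47799.

0.47799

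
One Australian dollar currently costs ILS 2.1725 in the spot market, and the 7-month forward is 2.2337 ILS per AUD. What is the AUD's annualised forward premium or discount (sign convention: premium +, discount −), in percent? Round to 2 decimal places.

+4.83%

T = 7/12 years.
AUD trades forward at +2.81703% vs spot over the period.
Annualise by dividing by T: 0.0281703 / (7/12) = 0.048292 → 4.83%.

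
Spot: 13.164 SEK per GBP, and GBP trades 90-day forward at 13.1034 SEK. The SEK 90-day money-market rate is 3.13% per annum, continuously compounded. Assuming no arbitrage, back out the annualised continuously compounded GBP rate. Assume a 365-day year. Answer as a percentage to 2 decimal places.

T = 90/365 years.
F/S = 13.1034/13.164 = 0.9953965 = (growth of SEK) / (growth of GBP).
SEK growth factor: e^(0.0313×90/365) = 1.0077477.
So the GBP growth factor = 1.0124083.
Take logs: ln 1.0124083 / (90/365) = 0.050013, so 5.00%.

5.00%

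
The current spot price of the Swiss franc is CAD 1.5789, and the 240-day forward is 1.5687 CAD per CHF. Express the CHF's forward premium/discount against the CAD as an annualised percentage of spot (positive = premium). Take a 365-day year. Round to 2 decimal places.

T = 240/365 years.
Period premium: (1.5687 − 1.5789)/1.5789 = -0.0064602.
Per annum: -0.0064602 / (240/365) = -0.009825 = -0.98%.

-0.98%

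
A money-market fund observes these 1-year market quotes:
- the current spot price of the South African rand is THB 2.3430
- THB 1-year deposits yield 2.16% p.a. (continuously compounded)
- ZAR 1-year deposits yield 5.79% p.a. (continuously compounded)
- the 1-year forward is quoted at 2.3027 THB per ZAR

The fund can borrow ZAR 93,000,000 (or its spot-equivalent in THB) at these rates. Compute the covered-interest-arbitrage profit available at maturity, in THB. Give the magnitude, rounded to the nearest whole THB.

THB 4,259,621

T = 1 year.
Keep in ZAR, deliver into the forward: 93,000,000·1.05960902951·2.3027 = THB 226,916,439.24.
Swap to THB now, deposit: 93,000,000·2.3430·1.02183496873 = THB 222,656,817.85.
The quoted forward overvalues ZAR, so borrow THB, buy ZAR at spot, deposit the ZAR at 5.79%, and sell the proceeds forward at 2.3027.
Profit = 226,916,439.24 − 222,656,817.85 = THB 4,259,621.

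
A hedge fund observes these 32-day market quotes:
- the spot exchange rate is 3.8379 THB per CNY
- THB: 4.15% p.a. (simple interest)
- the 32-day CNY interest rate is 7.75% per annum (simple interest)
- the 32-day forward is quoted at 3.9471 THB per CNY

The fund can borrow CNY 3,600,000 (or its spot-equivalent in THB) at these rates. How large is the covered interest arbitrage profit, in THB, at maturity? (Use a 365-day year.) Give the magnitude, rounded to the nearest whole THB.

T = 32/365 years.
Keep in CNY, deliver into the forward: 3,600,000·1.0067945205·3.9471 = THB 14,306,107.15.
Swap to THB now, deposit: 3,600,000·3.8379·1.0036383562 = THB 13,866,709.13.
The quoted forward overvalues CNY, so borrow THB, buy CNY at spot, deposit the CNY at 7.75%, and sell the proceeds forward at 3.9471.
Profit = 14,306,107.15 − 13,866,709.13 = THB 439,398.

THB 439,398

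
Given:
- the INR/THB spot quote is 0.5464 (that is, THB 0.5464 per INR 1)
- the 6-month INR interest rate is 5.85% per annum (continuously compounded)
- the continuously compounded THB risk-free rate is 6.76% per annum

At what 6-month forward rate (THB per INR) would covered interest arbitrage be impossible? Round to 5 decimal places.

T = 6/12 years.
Growth of 1 THB over T: e^(0.0676×6/12) = 1.0343777.
Growth of 1 INR over T: e^(0.0585×6/12) = 1.029682.
CIP: F = S · (grow THB)/(grow INR) = 0.5464 × 1.0343777/1.029682 = 0.5488918 THB per INR.

0.54889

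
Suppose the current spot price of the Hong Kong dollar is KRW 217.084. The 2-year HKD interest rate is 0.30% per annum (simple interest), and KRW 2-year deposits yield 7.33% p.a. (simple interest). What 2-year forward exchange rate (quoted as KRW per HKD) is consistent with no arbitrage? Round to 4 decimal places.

T = 2 years.
Growth of 1 KRW over T: 1 + 0.0733×2 = 1.146600.
HKD growth factor: 1 + 0.0030×2 = 1.006000.
Forward (KRW per HKD) = 217.084 × 1.146600 / 1.006000 = 247.423971.

247.4240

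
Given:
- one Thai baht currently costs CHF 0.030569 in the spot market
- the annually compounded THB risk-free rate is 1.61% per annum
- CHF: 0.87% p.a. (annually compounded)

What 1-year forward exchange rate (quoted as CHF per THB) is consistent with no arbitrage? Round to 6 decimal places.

0.030346

T = 1 year.
Growth of 1 CHF over T: (1 + 0.0087)^1 = 1.008700.
THB accumulates by (1 + 0.0161)^1 = 1.016100.
Forward (CHF per THB) = 0.030569 × 1.008700 / 1.016100 = 0.03034637.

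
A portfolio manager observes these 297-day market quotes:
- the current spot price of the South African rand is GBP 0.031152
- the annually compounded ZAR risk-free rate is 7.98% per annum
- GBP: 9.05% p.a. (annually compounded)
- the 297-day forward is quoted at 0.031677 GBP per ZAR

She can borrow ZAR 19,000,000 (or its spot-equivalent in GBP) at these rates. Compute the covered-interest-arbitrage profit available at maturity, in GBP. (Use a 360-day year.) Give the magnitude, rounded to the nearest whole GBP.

T = 297/360 years.
Invest the ZAR and cover forward: 19,000,000 × 1.06538908 × 0.031677 = GBP 641,218.27.
Convert at spot and invest in GBP: 19,000,000 × 0.031152 × 1.07409125 = GBP 635,741.72.
The quoted forward overvalues ZAR, so borrow GBP, buy ZAR at spot, deposit the ZAR at 7.98%, and sell the proceeds forward at 0.031677.
Arbitrage profit = |641,218.27 − 635,741.72| = GBP 5,477.

GBP 5,477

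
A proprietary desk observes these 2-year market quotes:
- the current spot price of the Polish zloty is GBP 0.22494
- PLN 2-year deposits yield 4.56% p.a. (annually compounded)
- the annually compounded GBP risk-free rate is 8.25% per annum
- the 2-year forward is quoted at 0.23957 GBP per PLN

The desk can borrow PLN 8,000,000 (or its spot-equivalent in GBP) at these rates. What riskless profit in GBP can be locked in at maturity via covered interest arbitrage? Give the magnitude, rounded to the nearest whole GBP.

T = 2 years.
Invest the PLN and cover forward: 8,000,000 × 1.09327936 × 0.23957 = GBP 2,095,335.49.
Convert at spot and invest in GBP: 8,000,000 × 0.22494 × 1.17180625 = GBP 2,108,688.78.
The quoted forward undervalues PLN, so borrow PLN, convert to GBP at spot, deposit the GBP at 8.25%, and buy PLN forward at 0.23957 to cover the loan.
Profit = 2,108,688.78 − 2,095,335.49 = GBP 13,353.

GBP 13,353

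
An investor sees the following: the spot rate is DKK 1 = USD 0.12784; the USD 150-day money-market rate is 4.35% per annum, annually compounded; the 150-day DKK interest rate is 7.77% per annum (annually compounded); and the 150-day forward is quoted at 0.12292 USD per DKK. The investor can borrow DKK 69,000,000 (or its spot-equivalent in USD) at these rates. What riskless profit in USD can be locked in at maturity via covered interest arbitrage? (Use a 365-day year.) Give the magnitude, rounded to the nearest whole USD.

USD 230,323

T = 150/365 years.
Invest the DKK and cover forward: 69,000,000 × 1.03122942 × 0.12292 = USD 8,746,351.70.
Convert at spot and invest in USD: 69,000,000 × 0.12784 × 1.017652815 = USD 8,976,674.78.
The quoted forward undervalues DKK, so borrow DKK, convert to USD at spot, deposit the USD at 4.35%, and buy DKK forward at 0.12292 to cover the loan.
The gap between the two covered legs is USD 230,323.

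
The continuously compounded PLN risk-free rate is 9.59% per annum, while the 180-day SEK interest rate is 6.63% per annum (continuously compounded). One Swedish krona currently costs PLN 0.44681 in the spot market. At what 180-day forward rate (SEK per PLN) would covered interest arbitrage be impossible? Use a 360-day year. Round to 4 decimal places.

2.2052

T = 180/360 years.
PLN accumulates by e^(0.0959×180/360) = 1.0491182.
Growth of 1 SEK over T: e^(0.0663×180/360) = 1.0337056.
CIP: F = S · (grow PLN)/(grow SEK) = 0.44681 × 1.0491182/1.0337056 = 0.4534720 PLN per SEK.
Quoted the other way: 1/0.4534720 = 2.2052 SEK per PLN.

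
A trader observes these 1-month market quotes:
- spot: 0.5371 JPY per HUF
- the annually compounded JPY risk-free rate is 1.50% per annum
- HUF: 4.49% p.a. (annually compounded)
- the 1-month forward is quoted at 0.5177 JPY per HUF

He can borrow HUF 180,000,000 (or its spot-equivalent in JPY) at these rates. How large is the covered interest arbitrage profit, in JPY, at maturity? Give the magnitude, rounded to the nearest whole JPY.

T = 1/12 years.
Route A — deposit HUF, sell forward: 180,000,000 × 1.0036668053 × 0.5177 = JPY 93,527,694.92.
Route B — convert at spot, deposit JPY: 180,000,000 × 0.5371 × 1.0012414877 = JPY 96,798,024.55.
The quoted forward undervalues HUF, so borrow HUF, convert to JPY at spot, deposit the JPY at 1.50%, and buy HUF forward at 0.5177 to cover the loan.
Profit = 96,798,024.55 − 93,527,694.92 = JPY 3,270,330.

JPY 3,270,330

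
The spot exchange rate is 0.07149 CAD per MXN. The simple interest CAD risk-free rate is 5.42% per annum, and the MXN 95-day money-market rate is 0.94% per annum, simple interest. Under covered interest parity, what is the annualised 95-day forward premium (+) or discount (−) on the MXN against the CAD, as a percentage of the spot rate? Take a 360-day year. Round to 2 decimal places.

+4.47%

T = 95/360 years.
F = S · g_CAD/g_MXN = 0.07149 × 1.0143028/1.0024806 = 0.07233308.
Annualised premium = (F − S)/S × (1/T) = (0.07233308 − 0.07149)/0.07149 ÷ (95/360) = 4.47%.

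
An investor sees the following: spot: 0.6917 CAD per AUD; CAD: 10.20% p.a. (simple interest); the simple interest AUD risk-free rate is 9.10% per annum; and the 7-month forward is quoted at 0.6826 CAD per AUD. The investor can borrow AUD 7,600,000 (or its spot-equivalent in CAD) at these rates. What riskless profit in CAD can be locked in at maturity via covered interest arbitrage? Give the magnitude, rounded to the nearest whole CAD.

CAD 106,563

T = 7/12 years.
Keep in AUD, deliver into the forward: 7,600,000·1.053083333·0.6826 = CAD 5,463,143.59.
Swap to CAD now, deposit: 7,600,000·0.6917·1.059500 = CAD 5,569,706.74.
The quoted forward undervalues AUD, so borrow AUD, convert to CAD at spot, deposit the CAD at 10.20%, and buy AUD forward at 0.6826 to cover the loan.
The gap between the two covered legs is CAD 106,563.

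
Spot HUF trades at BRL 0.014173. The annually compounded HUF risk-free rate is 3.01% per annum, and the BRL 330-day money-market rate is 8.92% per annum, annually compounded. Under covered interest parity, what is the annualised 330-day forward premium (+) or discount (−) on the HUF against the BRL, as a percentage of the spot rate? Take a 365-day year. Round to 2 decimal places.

T = 330/365 years.
No-arbitrage forward: 0.014173 × 1.0803124 / 1.0271749 = 0.014906193 BRL/HUF.
Annualised premium = (F − S)/S × (1/T) = (0.014906193 − 0.014173)/0.014173 ÷ (330/365) = 5.72%.

+5.72%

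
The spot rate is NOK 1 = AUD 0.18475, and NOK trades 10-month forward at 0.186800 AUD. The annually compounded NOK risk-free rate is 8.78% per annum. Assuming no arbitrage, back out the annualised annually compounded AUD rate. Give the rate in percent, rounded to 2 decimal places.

T = 10/12 years.
By CIP, F/S equals the AUD-to-NOK growth ratio: 0.1868/0.18475 = 1.0110961.
NOK growth factor: (1 + 0.0878)^(10/12) = 1.0726488.
That pins the AUD growth at 1.084551.
r = 1.084551^(12/10) − 1 = 0.102300 → 10.23%.

10.23%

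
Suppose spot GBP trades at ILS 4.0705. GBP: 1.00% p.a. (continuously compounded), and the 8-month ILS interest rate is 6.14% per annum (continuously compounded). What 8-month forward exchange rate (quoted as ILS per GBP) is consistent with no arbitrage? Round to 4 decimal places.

T = 8/12 years.
Growth of 1 ILS over T: e^(0.0614×8/12) = 1.0417827.
GBP accumulates by e^(0.0100×8/12) = 1.0066889.
CIP: F = S · (grow ILS)/(grow GBP) = 4.0705 × 1.0417827/1.0066889 = 4.212400 ILS per GBP.

4.2124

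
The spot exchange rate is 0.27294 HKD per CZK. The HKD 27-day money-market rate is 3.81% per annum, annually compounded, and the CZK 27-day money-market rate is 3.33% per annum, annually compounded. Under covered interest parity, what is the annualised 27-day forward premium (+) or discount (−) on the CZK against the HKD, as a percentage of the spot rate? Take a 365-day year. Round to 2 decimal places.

+0.46%

T = 27/365 years.
F = S · g_HKD/g_CZK = 0.27294 × 1.0027698/1.0024261 = 0.27303358.
(F − S)/S ÷ T = (0.27303358 − 0.27294)/0.27294/(27/365) = 0.004635 → 0.46%.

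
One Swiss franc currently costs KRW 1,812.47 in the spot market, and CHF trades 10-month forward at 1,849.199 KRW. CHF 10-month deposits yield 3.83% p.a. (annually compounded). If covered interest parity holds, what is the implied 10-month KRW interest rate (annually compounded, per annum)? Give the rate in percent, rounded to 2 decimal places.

T = 10/12 years.
F/S = 1849.199/1812.47 = 1.0202646 = (growth of KRW) / (growth of CHF).
CHF growth factor: (1 + 0.0383)^(10/12) = 1.0318163.
Hence g_KRW = 1.0527256.
r = 1.0527256^(12/10) − 1 = 0.063600 → 6.36%.

6.36%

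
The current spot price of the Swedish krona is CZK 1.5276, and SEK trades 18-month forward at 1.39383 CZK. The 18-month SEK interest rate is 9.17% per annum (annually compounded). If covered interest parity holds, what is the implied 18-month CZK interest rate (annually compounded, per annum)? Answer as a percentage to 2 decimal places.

T = 18/12 years.
F/S = 1.39383/1.5276 = 0.9124313 = (growth of CZK) / (growth of SEK).
SEK growth factor: (1 + 0.0917)^(18/12) = 1.1406567.
Hence g_CZK = 1.0407709.
Annualise: 1.0407709^(12/18) − 1 = 0.026999 = 2.70%.

2.70%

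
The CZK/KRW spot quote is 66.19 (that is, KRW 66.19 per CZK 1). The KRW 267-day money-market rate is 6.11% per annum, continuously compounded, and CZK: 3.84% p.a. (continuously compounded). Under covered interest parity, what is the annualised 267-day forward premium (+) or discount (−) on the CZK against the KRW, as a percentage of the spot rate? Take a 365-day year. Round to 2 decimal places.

T = 267/365 years.
F = S · g_KRW/g_CZK = 66.19 × 1.0457089/1.0284881 = 67.29827.
(F − S)/S ÷ T = (67.29827 − 66.19)/66.19/(267/365) = 0.022889 → 2.29%.

+2.29%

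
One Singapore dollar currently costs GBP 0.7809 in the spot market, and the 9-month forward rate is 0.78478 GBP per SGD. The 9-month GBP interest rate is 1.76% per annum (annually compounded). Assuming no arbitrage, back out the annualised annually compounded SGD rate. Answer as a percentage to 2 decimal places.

1.09%

T = 9/12 years.
By CIP, F/S equals the GBP-to-SGD growth ratio: 0.78478/0.7809 = 1.0049686.
The GBP side grows by (1 + 0.0176)^(9/12) = 1.0131712.
So the SGD growth factor = 1.008162.
r = 1.008162^(12/9) − 1 = 0.010897 → 1.09%.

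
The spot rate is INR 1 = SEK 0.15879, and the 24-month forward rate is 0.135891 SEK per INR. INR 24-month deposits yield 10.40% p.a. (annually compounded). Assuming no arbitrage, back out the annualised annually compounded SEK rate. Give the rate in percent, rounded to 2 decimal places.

T = 2 years.
F/S = 0.135891/0.15879 = 0.8557907 = (growth of SEK) / (growth of INR).
INR growth factor: (1 + 0.1040)^2 = 1.218816.
That pins the SEK growth at 1.0430514.
r = 1.0430514^(1/2) − 1 = 0.021299 → 2.13%.

2.13%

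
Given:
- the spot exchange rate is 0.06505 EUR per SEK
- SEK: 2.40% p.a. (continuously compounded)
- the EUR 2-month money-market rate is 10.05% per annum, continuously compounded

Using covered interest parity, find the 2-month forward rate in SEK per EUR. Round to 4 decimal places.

T = 2/12 years.
EUR accumulates by e^(0.1005×2/12) = 1.01689107.
SEK growth factor: e^(0.0240×2/12) = 1.00400801.
So F = 0.06505 × 1.01689107 / 1.00400801 = 0.065884698 (EUR/SEK).
Quoted the other way: 1/0.065884698 = 15.1780 SEK per EUR.

15.1780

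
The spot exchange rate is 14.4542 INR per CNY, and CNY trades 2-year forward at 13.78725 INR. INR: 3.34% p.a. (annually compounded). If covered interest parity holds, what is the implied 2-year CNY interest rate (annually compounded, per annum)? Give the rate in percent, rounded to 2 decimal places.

T = 2 years.
F/S = 13.78725/14.4542 = 0.9538577 = (growth of INR) / (growth of CNY).
INR growth factor: (1 + 0.0334)^2 = 1.0679156.
Hence g_CNY = 1.1195754.
Annualise: 1.1195754^(1/2) − 1 = 0.058100 = 5.81%.

5.81%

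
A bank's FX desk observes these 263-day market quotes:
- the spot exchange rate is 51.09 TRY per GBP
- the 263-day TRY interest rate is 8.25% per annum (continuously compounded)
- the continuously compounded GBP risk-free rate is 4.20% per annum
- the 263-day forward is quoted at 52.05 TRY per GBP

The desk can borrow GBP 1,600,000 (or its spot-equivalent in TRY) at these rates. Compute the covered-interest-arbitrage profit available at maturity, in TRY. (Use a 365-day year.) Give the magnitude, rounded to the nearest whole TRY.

TRY 911,797

T = 263/365 years.
Keep in GBP, deliver into the forward: 1,600,000·1.0307255933·52.05 = TRY 85,838,827.41.
Swap to TRY now, deposit: 1,600,000·51.09·1.0612476088 = TRY 86,750,624.53.
The quoted forward undervalues GBP, so borrow GBP, convert to TRY at spot, deposit the TRY at 8.25%, and buy GBP forward at 52.05 to cover the loan.
Arbitrage profit = |85,838,827.41 − 86,750,624.53| = TRY 911,797.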